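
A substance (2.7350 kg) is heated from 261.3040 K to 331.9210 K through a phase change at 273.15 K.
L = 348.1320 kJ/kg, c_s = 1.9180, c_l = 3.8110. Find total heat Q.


Q1 (sensible, solid) = 2.7350 * 1.9180 * 11.8460 = 62.1409 kJ
Q2 (latent) = 2.7350 * 348.1320 = 952.1410 kJ
Q3 (sensible, liquid) = 2.7350 * 3.8110 * 58.7710 = 612.5751 kJ
Q_total = 1626.8571 kJ

1626.8571 kJ


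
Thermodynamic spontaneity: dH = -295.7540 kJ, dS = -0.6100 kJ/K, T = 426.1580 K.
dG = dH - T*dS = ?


T*dS = 426.1580 * -0.6100 = -259.9564 kJ
dG = -295.7540 + 259.9564 = -35.7976 kJ (spontaneous)

dG = -35.7976 kJ, spontaneous


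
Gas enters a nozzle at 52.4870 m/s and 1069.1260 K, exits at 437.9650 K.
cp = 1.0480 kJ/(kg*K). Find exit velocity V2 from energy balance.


dT = 631.1610 K
2*cp*1000*dT = 1322913.4560
V1^2 = 2754.8852
V2 = sqrt(1325668.3412) = 1151.3767 m/s

1151.3767 m/s


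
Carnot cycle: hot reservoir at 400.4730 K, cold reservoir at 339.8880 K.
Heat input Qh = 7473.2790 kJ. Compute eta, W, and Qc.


eta = 1 - 339.8880/400.4730 = 0.1513
W = 0.1513 * 7473.2790 = 1130.5846 kJ
Qc = 7473.2790 - 1130.5846 = 6342.6944 kJ

eta = 15.1284%, W = 1130.5846 kJ, Qc = 6342.6944 kJ


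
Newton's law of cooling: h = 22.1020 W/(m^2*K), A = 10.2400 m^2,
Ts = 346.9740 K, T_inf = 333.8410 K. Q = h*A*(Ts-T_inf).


dT = 13.1330 K
Q = 22.1020 * 10.2400 * 13.1330 = 2972.3194 W

2972.3194 W


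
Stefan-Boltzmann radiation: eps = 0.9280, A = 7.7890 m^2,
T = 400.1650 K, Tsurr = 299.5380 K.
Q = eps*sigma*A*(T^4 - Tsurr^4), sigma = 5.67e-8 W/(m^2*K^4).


T^4 = 2.5642e+10
Tsurr^4 = 8.0502e+09
Q = 0.9280 * 5.67e-8 * 7.7890 * 1.7592e+10 = 7209.8979 W

7209.8979 W


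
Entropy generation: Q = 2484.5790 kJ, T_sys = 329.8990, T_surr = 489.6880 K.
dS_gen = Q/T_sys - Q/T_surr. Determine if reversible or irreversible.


dS_sys = 2484.5790/329.8990 = 7.5313 kJ/K
dS_surr = -2484.5790/489.6880 = -5.0738 kJ/K
dS_gen = 7.5313 - 5.0738 = 2.4575 kJ/K (irreversible)

dS_gen = 2.4575 kJ/K, irreversible


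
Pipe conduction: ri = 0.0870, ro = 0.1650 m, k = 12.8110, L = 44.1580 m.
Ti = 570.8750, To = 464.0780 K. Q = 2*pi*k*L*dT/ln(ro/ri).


dT = 106.7970 K
ln(ro/ri) = 0.6400
Q = 2*pi*12.8110*44.1580*106.7970 / 0.6400 = 593097.4079 W

593097.4079 W


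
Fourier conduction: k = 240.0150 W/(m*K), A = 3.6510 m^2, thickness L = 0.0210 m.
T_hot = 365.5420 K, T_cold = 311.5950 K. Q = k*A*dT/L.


dT = 53.9470 K
Q = 240.0150 * 3.6510 * 53.9470 / 0.0210 = 2251117.7946 W

2251117.7946 W


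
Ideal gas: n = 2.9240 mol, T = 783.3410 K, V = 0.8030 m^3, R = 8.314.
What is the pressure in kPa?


P = nRT/V = 2.9240 * 8.314 * 783.3410 / 0.8030
= 19043.1262 / 0.8030 = 23714.9766 Pa = 23.7150 kPa

23.7150 kPa


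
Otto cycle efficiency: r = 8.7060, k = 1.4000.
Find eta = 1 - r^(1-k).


r^(k-1) = 2.3764
eta = 1 - 1/2.3764 = 0.5792 = 57.9203%

57.9203%


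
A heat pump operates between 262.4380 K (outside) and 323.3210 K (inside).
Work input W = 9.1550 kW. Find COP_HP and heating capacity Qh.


COP = 323.3210 / 60.8830 = 5.3105
Qh = 5.3105 * 9.1550 = 48.6179 kW

COP = 5.3105, Qh = 48.6179 kW


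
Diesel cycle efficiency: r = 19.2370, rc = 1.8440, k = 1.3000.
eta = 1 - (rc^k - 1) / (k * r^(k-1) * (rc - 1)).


r^(k-1) = 2.4280
rc^k = 2.2156
eta = 0.5437 = 54.3690%

54.3690%


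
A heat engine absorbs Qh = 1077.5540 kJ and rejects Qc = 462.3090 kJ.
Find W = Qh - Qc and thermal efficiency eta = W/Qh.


W = 1077.5540 - 462.3090 = 615.2450 kJ
eta = 615.2450 / 1077.5540 = 0.5710 = 57.0964%

W = 615.2450 kJ, eta = 57.0964%


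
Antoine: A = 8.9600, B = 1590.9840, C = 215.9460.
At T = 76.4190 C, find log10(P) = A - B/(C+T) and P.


C+T = 292.3650
B/(C+T) = 5.4418
log10(P) = 8.9600 - 5.4418 = 3.5182
P = 10^3.5182 = 3297.8194 mmHg

3297.8194 mmHg


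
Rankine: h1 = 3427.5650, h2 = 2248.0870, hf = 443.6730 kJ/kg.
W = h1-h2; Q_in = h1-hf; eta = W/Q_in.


W = 1179.4780 kJ/kg
Q_in = 2983.8920 kJ/kg
eta = 0.3953 = 39.5282%

eta = 39.5282%


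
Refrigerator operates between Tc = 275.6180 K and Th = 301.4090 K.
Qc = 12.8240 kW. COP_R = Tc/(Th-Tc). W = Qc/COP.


COP = 275.6180 / 25.7910 = 10.6866
W = 12.8240 / 10.6866 = 1.2000 kW

COP = 10.6866, W = 1.2000 kW


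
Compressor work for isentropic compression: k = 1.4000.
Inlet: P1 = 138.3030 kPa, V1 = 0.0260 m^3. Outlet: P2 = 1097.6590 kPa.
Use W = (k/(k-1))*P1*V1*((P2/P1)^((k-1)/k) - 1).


(k-1)/k = 0.2857
(P2/P1)^exp = 1.8073
W = 3.5000 * 138.3030 * 0.0260 * (1.8073 - 1) = 10.1608 kJ

10.1608 kJ


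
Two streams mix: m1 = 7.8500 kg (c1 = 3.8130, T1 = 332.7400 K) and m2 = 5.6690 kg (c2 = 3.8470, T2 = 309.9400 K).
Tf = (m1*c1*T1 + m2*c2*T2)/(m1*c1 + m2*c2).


num = 16718.9611
den = 51.7407
Tf = 323.1298 K

323.1298 K


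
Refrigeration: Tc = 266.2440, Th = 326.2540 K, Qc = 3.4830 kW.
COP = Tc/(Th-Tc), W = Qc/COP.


COP = 266.2440 / 60.0100 = 4.4367
W = 3.4830 / 4.4367 = 0.7850 kW

COP = 4.4367, W = 0.7850 kW


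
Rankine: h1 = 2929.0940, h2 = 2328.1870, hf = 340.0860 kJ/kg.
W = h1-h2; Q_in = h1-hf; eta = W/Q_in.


W = 600.9070 kJ/kg
Q_in = 2589.0080 kJ/kg
eta = 0.2321 = 23.2099%

eta = 23.2099%


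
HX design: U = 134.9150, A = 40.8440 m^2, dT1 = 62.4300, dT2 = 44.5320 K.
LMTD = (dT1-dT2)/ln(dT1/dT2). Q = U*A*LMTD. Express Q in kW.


LMTD = 52.9781 K
Q = 134.9150 * 40.8440 * 52.9781 = 291933.9770 W = 291.9340 kW

291.9340 kW


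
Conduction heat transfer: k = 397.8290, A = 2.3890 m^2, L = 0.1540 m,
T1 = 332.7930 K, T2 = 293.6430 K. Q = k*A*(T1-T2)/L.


dT = 39.1500 K
Q = 397.8290 * 2.3890 * 39.1500 / 0.1540 = 241614.8557 W

241614.8557 W


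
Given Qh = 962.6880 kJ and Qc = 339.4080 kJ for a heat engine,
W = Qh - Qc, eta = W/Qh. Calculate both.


W = 962.6880 - 339.4080 = 623.2800 kJ
eta = 623.2800 / 962.6880 = 0.6474 = 64.7437%

W = 623.2800 kJ, eta = 64.7437%


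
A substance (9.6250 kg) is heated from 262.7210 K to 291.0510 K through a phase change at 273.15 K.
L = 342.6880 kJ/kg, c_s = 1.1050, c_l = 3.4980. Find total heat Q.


Q1 (sensible, solid) = 9.6250 * 1.1050 * 10.4290 = 110.9189 kJ
Q2 (latent) = 9.6250 * 342.6880 = 3298.3720 kJ
Q3 (sensible, liquid) = 9.6250 * 3.4980 * 17.9010 = 602.6953 kJ
Q_total = 4011.9863 kJ

4011.9863 kJ


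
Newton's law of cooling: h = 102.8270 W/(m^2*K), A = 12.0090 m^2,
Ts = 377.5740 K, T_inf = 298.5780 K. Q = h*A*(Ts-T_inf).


dT = 78.9960 K
Q = 102.8270 * 12.0090 * 78.9960 = 97548.1666 W

97548.1666 W


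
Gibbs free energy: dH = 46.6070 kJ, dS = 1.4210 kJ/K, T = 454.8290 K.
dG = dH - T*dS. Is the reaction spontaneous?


T*dS = 454.8290 * 1.4210 = 646.3120 kJ
dG = 46.6070 - 646.3120 = -599.7050 kJ (spontaneous)

dG = -599.7050 kJ, spontaneous


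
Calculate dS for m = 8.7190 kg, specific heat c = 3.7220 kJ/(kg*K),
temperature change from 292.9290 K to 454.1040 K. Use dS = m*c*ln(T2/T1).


T2/T1 = 1.5502
ln(T2/T1) = 0.4384
dS = 8.7190 * 3.7220 * 0.4384 = 14.2269 kJ/K

14.2269 kJ/K


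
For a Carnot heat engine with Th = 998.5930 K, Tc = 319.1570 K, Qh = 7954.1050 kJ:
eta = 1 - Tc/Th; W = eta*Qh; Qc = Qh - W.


eta = 1 - 319.1570/998.5930 = 0.6804
W = 0.6804 * 7954.1050 = 5411.9199 kJ
Qc = 7954.1050 - 5411.9199 = 2542.1851 kJ

eta = 68.0393%, W = 5411.9199 kJ, Qc = 2542.1851 kJ


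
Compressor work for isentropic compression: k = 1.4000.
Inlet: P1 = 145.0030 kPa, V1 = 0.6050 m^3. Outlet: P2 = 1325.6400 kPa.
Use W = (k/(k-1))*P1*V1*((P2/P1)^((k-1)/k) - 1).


(k-1)/k = 0.2857
(P2/P1)^exp = 1.8819
W = 3.5000 * 145.0030 * 0.6050 * (1.8819 - 1) = 270.7670 kJ

270.7670 kJ


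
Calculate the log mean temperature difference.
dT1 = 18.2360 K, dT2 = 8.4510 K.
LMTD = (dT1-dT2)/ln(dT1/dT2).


dT1/dT2 = 2.1579
ln(dT1/dT2) = 0.7691
LMTD = 9.7850 / 0.7691 = 12.7224 K

12.7224 K


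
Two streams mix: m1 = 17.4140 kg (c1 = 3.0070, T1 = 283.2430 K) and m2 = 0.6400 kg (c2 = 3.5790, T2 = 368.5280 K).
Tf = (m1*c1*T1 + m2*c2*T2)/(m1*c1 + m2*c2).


num = 15675.8431
den = 54.6545
Tf = 286.8173 K

286.8173 K


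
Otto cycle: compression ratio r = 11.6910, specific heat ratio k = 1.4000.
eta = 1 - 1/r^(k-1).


r^(k-1) = 2.6739
eta = 1 - 1/2.6739 = 0.6260 = 62.6011%

62.6011%


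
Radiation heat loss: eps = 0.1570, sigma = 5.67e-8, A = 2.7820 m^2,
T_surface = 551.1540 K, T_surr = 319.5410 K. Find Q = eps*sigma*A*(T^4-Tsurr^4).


T^4 = 9.2277e+10
Tsurr^4 = 1.0426e+10
Q = 0.1570 * 5.67e-8 * 2.7820 * 8.1851e+10 = 2027.0453 W

2027.0453 W


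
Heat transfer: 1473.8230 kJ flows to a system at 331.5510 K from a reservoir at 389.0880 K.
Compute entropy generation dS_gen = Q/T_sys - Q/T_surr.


dS_sys = 1473.8230/331.5510 = 4.4452 kJ/K
dS_surr = -1473.8230/389.0880 = -3.7879 kJ/K
dS_gen = 4.4452 - 3.7879 = 0.6573 kJ/K (irreversible)

dS_gen = 0.6573 kJ/K, irreversible


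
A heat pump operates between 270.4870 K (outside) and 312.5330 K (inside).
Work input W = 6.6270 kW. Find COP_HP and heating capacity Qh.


COP = 312.5330 / 42.0460 = 7.4331
Qh = 7.4331 * 6.6270 = 49.2593 kW

COP = 7.4331, Qh = 49.2593 kW


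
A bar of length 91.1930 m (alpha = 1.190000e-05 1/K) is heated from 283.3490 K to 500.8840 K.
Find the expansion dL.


dT = 217.5350 K
dL = 1.190000e-05 * 91.1930 * 217.5350 = 0.236068 m
L_final = 91.429068 m

dL = 0.236068 m


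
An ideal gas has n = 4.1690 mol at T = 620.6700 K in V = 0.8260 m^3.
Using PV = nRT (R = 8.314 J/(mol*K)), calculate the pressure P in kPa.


P = nRT/V = 4.1690 * 8.314 * 620.6700 / 0.8260
= 21513.0838 / 0.8260 = 26044.8957 Pa = 26.0449 kPa

26.0449 kPa


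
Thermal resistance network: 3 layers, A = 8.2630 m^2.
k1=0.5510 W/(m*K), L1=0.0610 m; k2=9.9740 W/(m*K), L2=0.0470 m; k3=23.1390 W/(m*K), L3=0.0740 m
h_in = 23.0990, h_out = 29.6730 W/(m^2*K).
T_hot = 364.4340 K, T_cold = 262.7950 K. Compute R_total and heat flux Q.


R_conv_in = 1/(23.0990*8.2630) = 0.0052
R_1 = 0.0610/(0.5510*8.2630) = 0.0134
R_2 = 0.0470/(9.9740*8.2630) = 0.0006
R_3 = 0.0740/(23.1390*8.2630) = 0.0004
R_conv_out = 1/(29.6730*8.2630) = 0.0041
R_total = 0.0237 K/W
Q = 101.6390 / 0.0237 = 4293.4411 W

R_total = 0.0237 K/W, Q = 4293.4411 W


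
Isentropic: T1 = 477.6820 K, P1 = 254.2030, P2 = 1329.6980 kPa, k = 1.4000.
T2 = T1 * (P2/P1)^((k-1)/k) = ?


(k-1)/k = 0.2857
(P2/P1)^exp = 1.6044
T2 = 477.6820 * 1.6044 = 766.3819 K

766.3819 K


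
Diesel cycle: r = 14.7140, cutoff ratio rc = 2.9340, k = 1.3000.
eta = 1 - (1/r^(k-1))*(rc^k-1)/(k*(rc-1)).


r^(k-1) = 2.2404
rc^k = 4.0523
eta = 0.4581 = 45.8119%

45.8119%


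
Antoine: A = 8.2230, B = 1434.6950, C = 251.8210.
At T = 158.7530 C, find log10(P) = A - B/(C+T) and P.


C+T = 410.5740
B/(C+T) = 3.4944
log10(P) = 8.2230 - 3.4944 = 4.7286
P = 10^4.7286 = 53534.7787 mmHg

53534.7787 mmHg


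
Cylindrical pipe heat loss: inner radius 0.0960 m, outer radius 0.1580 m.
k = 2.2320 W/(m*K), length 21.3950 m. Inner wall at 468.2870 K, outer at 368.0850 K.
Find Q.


dT = 100.2020 K
ln(ro/ri) = 0.4982
Q = 2*pi*2.2320*21.3950*100.2020 / 0.4982 = 60341.7894 W

60341.7894 W


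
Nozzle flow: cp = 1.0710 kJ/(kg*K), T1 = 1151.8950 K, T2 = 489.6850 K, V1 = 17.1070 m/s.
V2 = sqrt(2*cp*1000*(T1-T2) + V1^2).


dT = 662.2100 K
2*cp*1000*dT = 1418453.8200
V1^2 = 292.6494
V2 = sqrt(1418746.4694) = 1191.1114 m/s

1191.1114 m/s


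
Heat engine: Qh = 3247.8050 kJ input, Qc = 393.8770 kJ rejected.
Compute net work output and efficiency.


W = 3247.8050 - 393.8770 = 2853.9280 kJ
eta = 2853.9280 / 3247.8050 = 0.8787 = 87.8725%

W = 2853.9280 kJ, eta = 87.8725%


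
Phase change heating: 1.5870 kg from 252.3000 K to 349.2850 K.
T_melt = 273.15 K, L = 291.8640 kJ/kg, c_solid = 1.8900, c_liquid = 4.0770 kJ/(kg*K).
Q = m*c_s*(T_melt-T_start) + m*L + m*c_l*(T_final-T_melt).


Q1 (sensible, solid) = 1.5870 * 1.8900 * 20.8500 = 62.5381 kJ
Q2 (latent) = 1.5870 * 291.8640 = 463.1882 kJ
Q3 (sensible, liquid) = 1.5870 * 4.0770 * 76.1350 = 492.6086 kJ
Q_total = 1018.3349 kJ

1018.3349 kJ


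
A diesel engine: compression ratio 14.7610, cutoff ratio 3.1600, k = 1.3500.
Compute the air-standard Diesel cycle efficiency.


r^(k-1) = 2.5656
rc^k = 4.7269
eta = 0.5018 = 50.1837%

50.1837%


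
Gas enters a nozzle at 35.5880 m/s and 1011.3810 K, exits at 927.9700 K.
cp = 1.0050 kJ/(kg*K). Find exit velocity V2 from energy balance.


dT = 83.4110 K
2*cp*1000*dT = 167656.1100
V1^2 = 1266.5057
V2 = sqrt(168922.6157) = 411.0020 m/s

411.0020 m/s


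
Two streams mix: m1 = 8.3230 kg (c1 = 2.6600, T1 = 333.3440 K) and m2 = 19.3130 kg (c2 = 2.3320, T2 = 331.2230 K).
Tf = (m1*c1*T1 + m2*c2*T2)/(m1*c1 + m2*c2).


num = 22297.5565
den = 67.1771
Tf = 331.9220 K

331.9220 K


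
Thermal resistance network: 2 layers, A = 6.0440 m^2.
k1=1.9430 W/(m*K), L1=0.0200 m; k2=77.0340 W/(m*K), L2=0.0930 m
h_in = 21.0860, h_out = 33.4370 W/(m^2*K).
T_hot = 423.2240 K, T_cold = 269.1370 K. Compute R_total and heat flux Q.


R_conv_in = 1/(21.0860*6.0440) = 0.0078
R_1 = 0.0200/(1.9430*6.0440) = 0.0017
R_2 = 0.0930/(77.0340*6.0440) = 0.0002
R_conv_out = 1/(33.4370*6.0440) = 0.0049
R_total = 0.0147 K/W
Q = 154.0870 / 0.0147 = 10483.8032 W

R_total = 0.0147 K/W, Q = 10483.8032 W


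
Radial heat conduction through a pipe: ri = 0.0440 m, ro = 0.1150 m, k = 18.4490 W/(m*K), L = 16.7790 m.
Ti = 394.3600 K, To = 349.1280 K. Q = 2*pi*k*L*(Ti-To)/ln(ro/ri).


dT = 45.2320 K
ln(ro/ri) = 0.9607
Q = 2*pi*18.4490*16.7790*45.2320 / 0.9607 = 91570.9172 W

91570.9172 W


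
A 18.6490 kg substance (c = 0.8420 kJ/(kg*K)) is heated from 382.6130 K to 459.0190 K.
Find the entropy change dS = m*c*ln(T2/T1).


T2/T1 = 1.1997
ln(T2/T1) = 0.1821
dS = 18.6490 * 0.8420 * 0.1821 = 2.8589 kJ/K

2.8589 kJ/K


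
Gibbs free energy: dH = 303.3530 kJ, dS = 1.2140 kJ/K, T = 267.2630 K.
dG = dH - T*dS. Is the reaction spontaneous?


T*dS = 267.2630 * 1.2140 = 324.4573 kJ
dG = 303.3530 - 324.4573 = -21.1043 kJ (spontaneous)

dG = -21.1043 kJ, spontaneous


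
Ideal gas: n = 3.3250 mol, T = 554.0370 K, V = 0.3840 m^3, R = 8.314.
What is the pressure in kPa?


P = nRT/V = 3.3250 * 8.314 * 554.0370 / 0.3840
= 15315.8265 / 0.3840 = 39884.9649 Pa = 39.8850 kPa

39.8850 kPa


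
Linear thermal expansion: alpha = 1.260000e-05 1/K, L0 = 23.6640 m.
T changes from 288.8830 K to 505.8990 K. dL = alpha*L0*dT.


dT = 217.0160 K
dL = 1.260000e-05 * 23.6640 * 217.0160 = 0.064707 m
L_final = 23.728707 m

dL = 0.064707 m


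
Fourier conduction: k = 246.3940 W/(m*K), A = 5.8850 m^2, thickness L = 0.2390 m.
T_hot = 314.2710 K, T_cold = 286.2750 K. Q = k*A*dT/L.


dT = 27.9960 K
Q = 246.3940 * 5.8850 * 27.9960 / 0.2390 = 169853.5699 W

169853.5699 W


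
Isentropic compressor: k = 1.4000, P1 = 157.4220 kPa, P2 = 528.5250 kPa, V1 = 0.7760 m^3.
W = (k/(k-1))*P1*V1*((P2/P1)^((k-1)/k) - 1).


(k-1)/k = 0.2857
(P2/P1)^exp = 1.4135
W = 3.5000 * 157.4220 * 0.7760 * (1.4135 - 1) = 176.7813 kJ

176.7813 kJ


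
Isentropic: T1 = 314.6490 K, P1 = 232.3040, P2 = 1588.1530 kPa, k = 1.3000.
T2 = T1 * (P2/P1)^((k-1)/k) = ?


(k-1)/k = 0.2308
(P2/P1)^exp = 1.5583
T2 = 314.6490 * 1.5583 = 490.3213 K

490.3213 K


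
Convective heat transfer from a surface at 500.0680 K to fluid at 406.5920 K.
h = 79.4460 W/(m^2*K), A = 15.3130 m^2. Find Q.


dT = 93.4760 K
Q = 79.4460 * 15.3130 * 93.4760 = 113718.8446 W

113718.8446 W


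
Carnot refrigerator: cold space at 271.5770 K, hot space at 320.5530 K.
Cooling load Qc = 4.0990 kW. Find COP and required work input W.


COP = 271.5770 / 48.9760 = 5.5451
W = 4.0990 / 5.5451 = 0.7392 kW

COP = 5.5451, W = 0.7392 kW


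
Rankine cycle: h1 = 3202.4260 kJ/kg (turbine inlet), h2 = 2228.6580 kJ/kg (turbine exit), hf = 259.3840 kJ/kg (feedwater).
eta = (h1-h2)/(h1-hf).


W = 973.7680 kJ/kg
Q_in = 2943.0420 kJ/kg
eta = 0.3309 = 33.0871%

eta = 33.0871%


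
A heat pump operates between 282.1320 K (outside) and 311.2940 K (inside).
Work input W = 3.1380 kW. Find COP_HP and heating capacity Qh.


COP = 311.2940 / 29.1620 = 10.6746
Qh = 10.6746 * 3.1380 = 33.4970 kW

COP = 10.6746, Qh = 33.4970 kW


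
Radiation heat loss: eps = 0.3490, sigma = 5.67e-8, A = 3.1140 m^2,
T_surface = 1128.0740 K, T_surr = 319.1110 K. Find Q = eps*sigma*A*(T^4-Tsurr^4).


T^4 = 1.6194e+12
Tsurr^4 = 1.0370e+10
Q = 0.3490 * 5.67e-8 * 3.1140 * 1.6090e+12 = 99148.8109 W

99148.8109 W


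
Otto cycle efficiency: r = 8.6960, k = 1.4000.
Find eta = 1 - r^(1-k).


r^(k-1) = 2.3754
eta = 1 - 1/2.3754 = 0.5790 = 57.9010%

57.9010%


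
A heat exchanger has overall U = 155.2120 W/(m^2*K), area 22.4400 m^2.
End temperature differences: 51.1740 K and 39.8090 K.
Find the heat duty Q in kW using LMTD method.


LMTD = 45.2539 K
Q = 155.2120 * 22.4400 * 45.2539 = 157617.4022 W = 157.6174 kW

157.6174 kW


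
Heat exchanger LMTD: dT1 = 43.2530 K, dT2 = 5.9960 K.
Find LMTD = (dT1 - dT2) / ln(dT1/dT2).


dT1/dT2 = 7.2136
ln(dT1/dT2) = 1.9760
LMTD = 37.2570 / 1.9760 = 18.8550 K

18.8550 K


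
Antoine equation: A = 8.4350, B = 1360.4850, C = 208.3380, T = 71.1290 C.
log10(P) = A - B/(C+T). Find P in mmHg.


C+T = 279.4670
B/(C+T) = 4.8681
log10(P) = 8.4350 - 4.8681 = 3.5669
P = 10^3.5669 = 3688.5710 mmHg

3688.5710 mmHg


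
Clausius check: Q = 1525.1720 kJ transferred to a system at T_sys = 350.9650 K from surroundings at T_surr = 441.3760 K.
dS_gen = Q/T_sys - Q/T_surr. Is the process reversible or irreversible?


dS_sys = 1525.1720/350.9650 = 4.3457 kJ/K
dS_surr = -1525.1720/441.3760 = -3.4555 kJ/K
dS_gen = 4.3457 - 3.4555 = 0.8902 kJ/K (irreversible)

dS_gen = 0.8902 kJ/K, irreversible


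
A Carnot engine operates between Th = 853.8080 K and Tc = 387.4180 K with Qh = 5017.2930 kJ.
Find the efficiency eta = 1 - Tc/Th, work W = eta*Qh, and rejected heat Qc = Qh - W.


eta = 1 - 387.4180/853.8080 = 0.5462
W = 0.5462 * 5017.2930 = 2740.6809 kJ
Qc = 5017.2930 - 2740.6809 = 2276.6121 kJ

eta = 54.6247%, W = 2740.6809 kJ, Qc = 2276.6121 kJ


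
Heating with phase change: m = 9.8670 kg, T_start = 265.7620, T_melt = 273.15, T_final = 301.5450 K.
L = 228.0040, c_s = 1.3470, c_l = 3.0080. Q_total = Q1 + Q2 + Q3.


Q1 (sensible, solid) = 9.8670 * 1.3470 * 7.3880 = 98.1928 kJ
Q2 (latent) = 9.8670 * 228.0040 = 2249.7155 kJ
Q3 (sensible, liquid) = 9.8670 * 3.0080 * 28.3950 = 842.7618 kJ
Q_total = 3190.6700 kJ

3190.6700 kJ


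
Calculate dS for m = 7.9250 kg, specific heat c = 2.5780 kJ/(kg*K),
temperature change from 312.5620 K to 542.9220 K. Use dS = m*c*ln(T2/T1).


T2/T1 = 1.7370
ln(T2/T1) = 0.5522
dS = 7.9250 * 2.5780 * 0.5522 = 11.2810 kJ/K

11.2810 kJ/K


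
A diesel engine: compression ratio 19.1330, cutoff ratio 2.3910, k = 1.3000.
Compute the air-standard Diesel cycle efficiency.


r^(k-1) = 2.4240
rc^k = 3.1057
eta = 0.5196 = 51.9623%

51.9623%


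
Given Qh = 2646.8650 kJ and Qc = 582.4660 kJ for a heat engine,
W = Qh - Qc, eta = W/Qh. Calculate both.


W = 2646.8650 - 582.4660 = 2064.3990 kJ
eta = 2064.3990 / 2646.8650 = 0.7799 = 77.9941%

W = 2064.3990 kJ, eta = 77.9941%


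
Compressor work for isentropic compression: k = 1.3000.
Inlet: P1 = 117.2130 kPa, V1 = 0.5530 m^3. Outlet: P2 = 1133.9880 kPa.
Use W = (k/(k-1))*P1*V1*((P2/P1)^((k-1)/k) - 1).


(k-1)/k = 0.2308
(P2/P1)^exp = 1.6883
W = 4.3333 * 117.2130 * 0.5530 * (1.6883 - 1) = 193.3351 kJ

193.3351 kJ


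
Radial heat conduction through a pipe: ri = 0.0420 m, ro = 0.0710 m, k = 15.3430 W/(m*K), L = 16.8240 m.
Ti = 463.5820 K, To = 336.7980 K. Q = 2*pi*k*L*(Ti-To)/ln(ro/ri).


dT = 126.7840 K
ln(ro/ri) = 0.5250
Q = 2*pi*15.3430*16.8240*126.7840 / 0.5250 = 391666.1806 W

391666.1806 W


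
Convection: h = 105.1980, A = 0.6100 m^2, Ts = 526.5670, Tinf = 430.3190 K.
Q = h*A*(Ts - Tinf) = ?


dT = 96.2480 K
Q = 105.1980 * 0.6100 * 96.2480 = 6176.3092 W

6176.3092 W


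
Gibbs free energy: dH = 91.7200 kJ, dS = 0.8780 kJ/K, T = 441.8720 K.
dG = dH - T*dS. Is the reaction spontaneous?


T*dS = 441.8720 * 0.8780 = 387.9636 kJ
dG = 91.7200 - 387.9636 = -296.2436 kJ (spontaneous)

dG = -296.2436 kJ, spontaneous


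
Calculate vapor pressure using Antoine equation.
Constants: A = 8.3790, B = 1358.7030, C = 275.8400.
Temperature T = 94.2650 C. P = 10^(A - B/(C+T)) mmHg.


C+T = 370.1050
B/(C+T) = 3.6711
log10(P) = 8.3790 - 3.6711 = 4.7079
P = 10^4.7079 = 51035.4016 mmHg

51035.4016 mmHg


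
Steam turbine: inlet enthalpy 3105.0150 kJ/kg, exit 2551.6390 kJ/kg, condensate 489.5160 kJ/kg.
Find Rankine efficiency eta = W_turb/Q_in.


W = 553.3760 kJ/kg
Q_in = 2615.4990 kJ/kg
eta = 0.2116 = 21.1576%

eta = 21.1576%


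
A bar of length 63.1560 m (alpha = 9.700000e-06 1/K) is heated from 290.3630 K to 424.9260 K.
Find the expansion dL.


dT = 134.5630 K
dL = 9.700000e-06 * 63.1560 * 134.5630 = 0.082435 m
L_final = 63.238435 m

dL = 0.082435 m


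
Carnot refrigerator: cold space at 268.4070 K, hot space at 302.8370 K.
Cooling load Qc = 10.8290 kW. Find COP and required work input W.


COP = 268.4070 / 34.4300 = 7.7957
W = 10.8290 / 7.7957 = 1.3891 kW

COP = 7.7957, W = 1.3891 kW


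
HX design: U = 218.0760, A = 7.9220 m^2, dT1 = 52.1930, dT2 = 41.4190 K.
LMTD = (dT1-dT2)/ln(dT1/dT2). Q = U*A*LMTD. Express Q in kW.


LMTD = 46.5986 K
Q = 218.0760 * 7.9220 * 46.5986 = 80503.6478 W = 80.5036 kW

80.5036 kW


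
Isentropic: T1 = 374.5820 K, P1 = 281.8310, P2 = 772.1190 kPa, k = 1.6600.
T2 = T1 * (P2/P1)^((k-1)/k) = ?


(k-1)/k = 0.3976
(P2/P1)^exp = 1.4929
T2 = 374.5820 * 1.4929 = 559.2042 K

559.2042 K


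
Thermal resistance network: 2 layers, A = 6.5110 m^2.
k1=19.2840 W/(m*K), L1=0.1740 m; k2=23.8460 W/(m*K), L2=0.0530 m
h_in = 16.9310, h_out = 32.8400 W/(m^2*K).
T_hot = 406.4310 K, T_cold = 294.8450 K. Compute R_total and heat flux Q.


R_conv_in = 1/(16.9310*6.5110) = 0.0091
R_1 = 0.1740/(19.2840*6.5110) = 0.0014
R_2 = 0.0530/(23.8460*6.5110) = 0.0003
R_conv_out = 1/(32.8400*6.5110) = 0.0047
R_total = 0.0155 K/W
Q = 111.5860 / 0.0155 = 7210.5967 W

R_total = 0.0155 K/W, Q = 7210.5967 W


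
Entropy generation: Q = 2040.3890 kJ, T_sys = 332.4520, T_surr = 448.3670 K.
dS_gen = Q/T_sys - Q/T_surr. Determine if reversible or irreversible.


dS_sys = 2040.3890/332.4520 = 6.1374 kJ/K
dS_surr = -2040.3890/448.3670 = -4.5507 kJ/K
dS_gen = 6.1374 - 4.5507 = 1.5867 kJ/K (irreversible)

dS_gen = 1.5867 kJ/K, irreversible


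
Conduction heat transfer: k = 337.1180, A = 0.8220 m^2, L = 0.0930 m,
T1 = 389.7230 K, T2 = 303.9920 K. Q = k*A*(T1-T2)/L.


dT = 85.7310 K
Q = 337.1180 * 0.8220 * 85.7310 / 0.0930 = 255451.6430 W

255451.6430 W


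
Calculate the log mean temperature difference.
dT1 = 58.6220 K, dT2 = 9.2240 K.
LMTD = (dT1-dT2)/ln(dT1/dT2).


dT1/dT2 = 6.3554
ln(dT1/dT2) = 1.8493
LMTD = 49.3980 / 1.8493 = 26.7117 K

26.7117 K


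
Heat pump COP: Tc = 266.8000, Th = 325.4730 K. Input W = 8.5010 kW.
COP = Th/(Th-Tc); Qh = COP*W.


COP = 325.4730 / 58.6730 = 5.5472
Qh = 5.5472 * 8.5010 = 47.1571 kW

COP = 5.5472, Qh = 47.1571 kW


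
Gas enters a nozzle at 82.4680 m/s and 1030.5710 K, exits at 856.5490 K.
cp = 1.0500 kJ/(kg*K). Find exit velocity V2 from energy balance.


dT = 174.0220 K
2*cp*1000*dT = 365446.2000
V1^2 = 6800.9710
V2 = sqrt(372247.1710) = 610.1206 m/s

610.1206 m/s


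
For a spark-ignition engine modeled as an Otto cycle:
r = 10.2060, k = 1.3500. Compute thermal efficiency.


r^(k-1) = 2.2548
eta = 1 - 1/2.2548 = 0.5565 = 55.6493%

55.6493%


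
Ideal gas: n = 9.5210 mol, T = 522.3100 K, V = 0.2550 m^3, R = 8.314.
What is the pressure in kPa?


P = nRT/V = 9.5210 * 8.314 * 522.3100 / 0.2550
= 41344.8029 / 0.2550 = 162136.4820 Pa = 162.1365 kPa

162.1365 kPa


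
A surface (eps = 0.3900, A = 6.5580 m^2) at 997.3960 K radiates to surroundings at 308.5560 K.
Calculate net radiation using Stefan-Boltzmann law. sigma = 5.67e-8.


T^4 = 9.8962e+11
Tsurr^4 = 9.0643e+09
Q = 0.3900 * 5.67e-8 * 6.5580 * 9.8056e+11 = 142197.9629 W

142197.9629 W


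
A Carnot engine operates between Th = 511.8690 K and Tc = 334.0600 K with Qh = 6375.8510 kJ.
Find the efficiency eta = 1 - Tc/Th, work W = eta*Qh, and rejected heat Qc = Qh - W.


eta = 1 - 334.0600/511.8690 = 0.3474
W = 0.3474 * 6375.8510 = 2214.7926 kJ
Qc = 6375.8510 - 2214.7926 = 4161.0584 kJ

eta = 34.7372%, W = 2214.7926 kJ, Qc = 4161.0584 kJ


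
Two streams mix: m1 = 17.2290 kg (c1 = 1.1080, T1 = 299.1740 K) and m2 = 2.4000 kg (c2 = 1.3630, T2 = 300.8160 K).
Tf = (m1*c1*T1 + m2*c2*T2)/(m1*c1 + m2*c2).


num = 6695.1808
den = 22.3609
Tf = 299.4142 K

299.4142 K


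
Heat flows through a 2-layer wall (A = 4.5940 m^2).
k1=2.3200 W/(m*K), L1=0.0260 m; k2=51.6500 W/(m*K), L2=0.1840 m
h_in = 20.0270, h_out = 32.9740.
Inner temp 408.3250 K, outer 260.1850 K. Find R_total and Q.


R_conv_in = 1/(20.0270*4.5940) = 0.0109
R_1 = 0.0260/(2.3200*4.5940) = 0.0024
R_2 = 0.1840/(51.6500*4.5940) = 0.0008
R_conv_out = 1/(32.9740*4.5940) = 0.0066
R_total = 0.0207 K/W
Q = 148.1400 / 0.0207 = 7161.5636 W

R_total = 0.0207 K/W, Q = 7161.5636 W


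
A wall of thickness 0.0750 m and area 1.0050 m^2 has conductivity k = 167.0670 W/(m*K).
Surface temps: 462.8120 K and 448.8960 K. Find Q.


dT = 13.9160 K
Q = 167.0670 * 1.0050 * 13.9160 / 0.0750 = 31153.7186 W

31153.7186 W


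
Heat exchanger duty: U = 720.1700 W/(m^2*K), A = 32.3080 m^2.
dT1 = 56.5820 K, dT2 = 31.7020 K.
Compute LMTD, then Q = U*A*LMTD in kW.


LMTD = 42.9476 K
Q = 720.1700 * 32.3080 * 42.9476 = 999271.7138 W = 999.2717 kW

999.2717 kW


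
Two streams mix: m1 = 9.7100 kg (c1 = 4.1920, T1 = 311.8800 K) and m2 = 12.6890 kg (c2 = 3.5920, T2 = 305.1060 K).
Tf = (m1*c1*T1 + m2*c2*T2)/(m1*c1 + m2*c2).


num = 26601.2555
den = 86.2832
Tf = 308.3017 K

308.3017 K


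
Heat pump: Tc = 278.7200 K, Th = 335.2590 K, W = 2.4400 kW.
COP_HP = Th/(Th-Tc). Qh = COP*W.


COP = 335.2590 / 56.5390 = 5.9297
Qh = 5.9297 * 2.4400 = 14.4685 kW

COP = 5.9297, Qh = 14.4685 kW


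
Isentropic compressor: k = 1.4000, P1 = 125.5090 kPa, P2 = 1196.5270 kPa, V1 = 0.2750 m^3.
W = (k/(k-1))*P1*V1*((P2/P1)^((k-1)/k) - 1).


(k-1)/k = 0.2857
(P2/P1)^exp = 1.9045
W = 3.5000 * 125.5090 * 0.2750 * (1.9045 - 1) = 109.2679 kJ

109.2679 kJ


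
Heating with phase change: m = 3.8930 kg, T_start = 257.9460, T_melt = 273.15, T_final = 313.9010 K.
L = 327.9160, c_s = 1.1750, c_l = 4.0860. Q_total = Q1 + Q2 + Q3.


Q1 (sensible, solid) = 3.8930 * 1.1750 * 15.2040 = 69.5473 kJ
Q2 (latent) = 3.8930 * 327.9160 = 1276.5770 kJ
Q3 (sensible, liquid) = 3.8930 * 4.0860 * 40.7510 = 648.2179 kJ
Q_total = 1994.3422 kJ

1994.3422 kJ


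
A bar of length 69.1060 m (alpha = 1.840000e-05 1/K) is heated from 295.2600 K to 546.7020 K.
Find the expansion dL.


dT = 251.4420 K
dL = 1.840000e-05 * 69.1060 * 251.4420 = 0.319721 m
L_final = 69.425721 m

dL = 0.319721 m


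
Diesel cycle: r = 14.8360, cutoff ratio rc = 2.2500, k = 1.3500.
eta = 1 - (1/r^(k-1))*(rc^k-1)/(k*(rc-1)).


r^(k-1) = 2.5702
rc^k = 2.9885
eta = 0.5415 = 54.1530%

54.1530%


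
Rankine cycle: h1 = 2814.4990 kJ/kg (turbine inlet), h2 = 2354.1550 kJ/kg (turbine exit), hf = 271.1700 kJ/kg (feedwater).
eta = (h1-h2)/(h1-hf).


W = 460.3440 kJ/kg
Q_in = 2543.3290 kJ/kg
eta = 0.1810 = 18.1001%

eta = 18.1001%


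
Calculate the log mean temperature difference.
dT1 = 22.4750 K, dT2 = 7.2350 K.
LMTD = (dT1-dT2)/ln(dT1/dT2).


dT1/dT2 = 3.1064
ln(dT1/dT2) = 1.1335
LMTD = 15.2400 / 1.1335 = 13.4454 K

13.4454 K


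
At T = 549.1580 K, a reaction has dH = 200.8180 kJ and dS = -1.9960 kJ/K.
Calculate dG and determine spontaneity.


T*dS = 549.1580 * -1.9960 = -1096.1194 kJ
dG = 200.8180 + 1096.1194 = 1296.9374 kJ (non-spontaneous)

dG = 1296.9374 kJ, non-spontaneous


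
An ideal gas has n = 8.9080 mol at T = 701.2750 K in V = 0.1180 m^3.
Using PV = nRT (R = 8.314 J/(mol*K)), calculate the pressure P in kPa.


P = nRT/V = 8.9080 * 8.314 * 701.2750 / 0.1180
= 51937.2063 / 0.1180 = 440145.8163 Pa = 440.1458 kPa

440.1458 kPa


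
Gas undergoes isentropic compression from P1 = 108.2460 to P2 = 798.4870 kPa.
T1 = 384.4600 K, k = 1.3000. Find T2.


(k-1)/k = 0.2308
(P2/P1)^exp = 1.5859
T2 = 384.4600 * 1.5859 = 609.7132 K

609.7132 K


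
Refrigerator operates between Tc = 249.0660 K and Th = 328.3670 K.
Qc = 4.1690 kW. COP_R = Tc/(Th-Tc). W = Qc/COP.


COP = 249.0660 / 79.3010 = 3.1408
W = 4.1690 / 3.1408 = 1.3274 kW

COP = 3.1408, W = 1.3274 kW


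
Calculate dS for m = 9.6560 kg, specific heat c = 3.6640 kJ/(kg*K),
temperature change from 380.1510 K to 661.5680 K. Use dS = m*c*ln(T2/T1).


T2/T1 = 1.7403
ln(T2/T1) = 0.5540
dS = 9.6560 * 3.6640 * 0.5540 = 19.6019 kJ/K

19.6019 kJ/K


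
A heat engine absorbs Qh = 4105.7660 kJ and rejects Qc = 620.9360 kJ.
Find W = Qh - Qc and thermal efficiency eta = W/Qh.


W = 4105.7660 - 620.9360 = 3484.8300 kJ
eta = 3484.8300 / 4105.7660 = 0.8488 = 84.8765%

W = 3484.8300 kJ, eta = 84.8765%


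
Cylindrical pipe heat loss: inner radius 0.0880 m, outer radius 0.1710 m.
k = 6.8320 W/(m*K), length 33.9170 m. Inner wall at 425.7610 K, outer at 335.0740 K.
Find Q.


dT = 90.6870 K
ln(ro/ri) = 0.6643
Q = 2*pi*6.8320*33.9170*90.6870 / 0.6643 = 198750.6043 W

198750.6043 W


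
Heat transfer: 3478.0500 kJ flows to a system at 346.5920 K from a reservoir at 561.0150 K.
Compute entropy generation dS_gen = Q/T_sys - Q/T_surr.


dS_sys = 3478.0500/346.5920 = 10.0350 kJ/K
dS_surr = -3478.0500/561.0150 = -6.1996 kJ/K
dS_gen = 10.0350 - 6.1996 = 3.8354 kJ/K (irreversible)

dS_gen = 3.8354 kJ/K, irreversible


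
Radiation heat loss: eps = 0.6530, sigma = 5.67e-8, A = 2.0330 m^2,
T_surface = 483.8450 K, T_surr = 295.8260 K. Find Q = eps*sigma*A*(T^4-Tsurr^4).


T^4 = 5.4806e+10
Tsurr^4 = 7.6585e+09
Q = 0.6530 * 5.67e-8 * 2.0330 * 4.7147e+10 = 3548.8565 W

3548.8565 W


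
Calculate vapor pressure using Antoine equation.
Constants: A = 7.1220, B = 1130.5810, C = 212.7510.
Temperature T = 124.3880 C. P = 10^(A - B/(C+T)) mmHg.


C+T = 337.1390
B/(C+T) = 3.3535
log10(P) = 7.1220 - 3.3535 = 3.7685
P = 10^3.7685 = 5868.7203 mmHg

5868.7203 mmHg


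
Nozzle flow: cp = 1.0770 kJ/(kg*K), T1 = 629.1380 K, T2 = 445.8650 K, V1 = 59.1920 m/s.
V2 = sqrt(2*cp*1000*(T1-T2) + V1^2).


dT = 183.2730 K
2*cp*1000*dT = 394770.0420
V1^2 = 3503.6929
V2 = sqrt(398273.7349) = 631.0893 m/s

631.0893 m/s


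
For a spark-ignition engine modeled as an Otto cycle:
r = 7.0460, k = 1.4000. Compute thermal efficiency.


r^(k-1) = 2.1836
eta = 1 - 1/2.1836 = 0.5420 = 54.2045%

54.2045%


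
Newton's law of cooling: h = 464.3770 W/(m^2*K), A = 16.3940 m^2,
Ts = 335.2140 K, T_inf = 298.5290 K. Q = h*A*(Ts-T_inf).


dT = 36.6850 K
Q = 464.3770 * 16.3940 * 36.6850 = 279282.7780 W

279282.7780 W


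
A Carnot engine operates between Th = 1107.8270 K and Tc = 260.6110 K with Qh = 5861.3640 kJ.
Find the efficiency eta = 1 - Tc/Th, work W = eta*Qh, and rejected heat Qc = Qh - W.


eta = 1 - 260.6110/1107.8270 = 0.7648
W = 0.7648 * 5861.3640 = 4482.5062 kJ
Qc = 5861.3640 - 4482.5062 = 1378.8578 kJ

eta = 76.4755%, W = 4482.5062 kJ, Qc = 1378.8578 kJ


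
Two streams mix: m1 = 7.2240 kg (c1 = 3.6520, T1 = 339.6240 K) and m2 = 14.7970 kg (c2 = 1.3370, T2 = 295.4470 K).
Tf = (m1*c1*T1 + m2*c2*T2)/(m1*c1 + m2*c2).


num = 14804.9787
den = 46.1656
Tf = 320.6926 K

320.6926 K


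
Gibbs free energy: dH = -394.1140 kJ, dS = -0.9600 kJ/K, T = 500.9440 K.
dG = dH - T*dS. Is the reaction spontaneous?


T*dS = 500.9440 * -0.9600 = -480.9062 kJ
dG = -394.1140 + 480.9062 = 86.7922 kJ (non-spontaneous)

dG = 86.7922 kJ, non-spontaneous


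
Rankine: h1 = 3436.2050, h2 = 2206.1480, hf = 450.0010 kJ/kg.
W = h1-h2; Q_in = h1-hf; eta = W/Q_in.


W = 1230.0570 kJ/kg
Q_in = 2986.2040 kJ/kg
eta = 0.4119 = 41.1913%

eta = 41.1913%


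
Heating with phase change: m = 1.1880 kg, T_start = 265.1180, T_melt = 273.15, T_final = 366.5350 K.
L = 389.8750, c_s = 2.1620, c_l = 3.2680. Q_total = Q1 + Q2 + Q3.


Q1 (sensible, solid) = 1.1880 * 2.1620 * 8.0320 = 20.6298 kJ
Q2 (latent) = 1.1880 * 389.8750 = 463.1715 kJ
Q3 (sensible, liquid) = 1.1880 * 3.2680 * 93.3850 = 362.5564 kJ
Q_total = 846.3578 kJ

846.3578 kJ


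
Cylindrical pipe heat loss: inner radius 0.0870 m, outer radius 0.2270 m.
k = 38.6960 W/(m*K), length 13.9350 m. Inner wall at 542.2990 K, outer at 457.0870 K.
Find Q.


dT = 85.2120 K
ln(ro/ri) = 0.9590
Q = 2*pi*38.6960*13.9350*85.2120 / 0.9590 = 301034.3771 W

301034.3771 W


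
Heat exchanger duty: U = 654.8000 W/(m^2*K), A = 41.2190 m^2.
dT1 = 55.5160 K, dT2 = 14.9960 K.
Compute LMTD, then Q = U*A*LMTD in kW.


LMTD = 30.9576 K
Q = 654.8000 * 41.2190 * 30.9576 = 835551.3581 W = 835.5514 kW

835.5514 kW


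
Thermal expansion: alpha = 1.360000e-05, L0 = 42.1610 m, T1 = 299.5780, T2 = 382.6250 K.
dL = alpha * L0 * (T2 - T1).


dT = 83.0470 K
dL = 1.360000e-05 * 42.1610 * 83.0470 = 0.047618 m
L_final = 42.208618 m

dL = 0.047618 m


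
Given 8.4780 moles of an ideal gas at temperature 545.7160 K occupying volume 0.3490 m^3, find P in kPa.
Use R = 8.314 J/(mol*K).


P = nRT/V = 8.4780 * 8.314 * 545.7160 / 0.3490
= 38465.3882 / 0.3490 = 110216.0120 Pa = 110.2160 kPa

110.2160 kPa


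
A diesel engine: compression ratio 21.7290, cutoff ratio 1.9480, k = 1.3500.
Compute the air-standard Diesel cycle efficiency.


r^(k-1) = 2.9374
rc^k = 2.4601
eta = 0.6116 = 61.1614%

61.1614%


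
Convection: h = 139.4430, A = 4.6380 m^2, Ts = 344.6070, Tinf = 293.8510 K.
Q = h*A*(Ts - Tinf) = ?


dT = 50.7560 K
Q = 139.4430 * 4.6380 * 50.7560 = 32825.7646 W

32825.7646 W


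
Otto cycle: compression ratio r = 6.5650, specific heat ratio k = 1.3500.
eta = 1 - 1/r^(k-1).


r^(k-1) = 1.9321
eta = 1 - 1/1.9321 = 0.4824 = 48.2431%

48.2431%


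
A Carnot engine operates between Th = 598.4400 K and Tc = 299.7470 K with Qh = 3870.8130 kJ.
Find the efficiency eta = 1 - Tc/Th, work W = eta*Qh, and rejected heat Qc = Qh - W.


eta = 1 - 299.7470/598.4400 = 0.4991
W = 0.4991 * 3870.8130 = 1931.9978 kJ
Qc = 3870.8130 - 1931.9978 = 1938.8152 kJ

eta = 49.9119%, W = 1931.9978 kJ, Qc = 1938.8152 kJ


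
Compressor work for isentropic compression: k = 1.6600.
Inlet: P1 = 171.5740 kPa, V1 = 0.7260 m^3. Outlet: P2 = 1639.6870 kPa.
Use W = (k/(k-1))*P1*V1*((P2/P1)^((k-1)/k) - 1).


(k-1)/k = 0.3976
(P2/P1)^exp = 2.4534
W = 2.5152 * 171.5740 * 0.7260 * (2.4534 - 1) = 455.3297 kJ

455.3297 kJ


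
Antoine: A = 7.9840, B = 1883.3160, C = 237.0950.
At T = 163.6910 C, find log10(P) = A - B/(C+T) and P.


C+T = 400.7860
B/(C+T) = 4.6991
log10(P) = 7.9840 - 4.6991 = 3.2849
P = 10^3.2849 = 1927.2748 mmHg

1927.2748 mmHg


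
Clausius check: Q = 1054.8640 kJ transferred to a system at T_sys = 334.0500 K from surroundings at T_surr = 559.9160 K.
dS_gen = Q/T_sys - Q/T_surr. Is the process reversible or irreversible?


dS_sys = 1054.8640/334.0500 = 3.1578 kJ/K
dS_surr = -1054.8640/559.9160 = -1.8840 kJ/K
dS_gen = 3.1578 - 1.8840 = 1.2738 kJ/K (irreversible)

dS_gen = 1.2738 kJ/K, irreversible


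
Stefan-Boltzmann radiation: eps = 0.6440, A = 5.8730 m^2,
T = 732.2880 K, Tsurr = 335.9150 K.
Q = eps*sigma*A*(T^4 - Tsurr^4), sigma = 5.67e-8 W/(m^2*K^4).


T^4 = 2.8756e+11
Tsurr^4 = 1.2733e+10
Q = 0.6440 * 5.67e-8 * 5.8730 * 2.7483e+11 = 58937.0088 W

58937.0088 W


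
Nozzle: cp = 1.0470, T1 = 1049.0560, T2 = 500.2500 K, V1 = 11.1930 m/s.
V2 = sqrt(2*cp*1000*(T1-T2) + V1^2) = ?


dT = 548.8060 K
2*cp*1000*dT = 1149199.7640
V1^2 = 125.2832
V2 = sqrt(1149325.0472) = 1072.0658 m/s

1072.0658 m/s


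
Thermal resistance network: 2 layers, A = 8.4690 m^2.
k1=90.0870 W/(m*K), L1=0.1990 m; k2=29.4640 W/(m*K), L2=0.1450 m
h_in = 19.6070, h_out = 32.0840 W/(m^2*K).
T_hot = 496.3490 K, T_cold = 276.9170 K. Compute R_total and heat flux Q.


R_conv_in = 1/(19.6070*8.4690) = 0.0060
R_1 = 0.1990/(90.0870*8.4690) = 0.0003
R_2 = 0.1450/(29.4640*8.4690) = 0.0006
R_conv_out = 1/(32.0840*8.4690) = 0.0037
R_total = 0.0105 K/W
Q = 219.4320 / 0.0105 = 20810.2673 W

R_total = 0.0105 K/W, Q = 20810.2673 W


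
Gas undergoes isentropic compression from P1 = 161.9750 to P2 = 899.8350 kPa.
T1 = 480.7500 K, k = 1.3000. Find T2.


(k-1)/k = 0.2308
(P2/P1)^exp = 1.4854
T2 = 480.7500 * 1.4854 = 714.1288 K

714.1288 K


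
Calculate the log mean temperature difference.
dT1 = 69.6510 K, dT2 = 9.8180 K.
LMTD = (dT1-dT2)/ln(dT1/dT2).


dT1/dT2 = 7.0942
ln(dT1/dT2) = 1.9593
LMTD = 59.8330 / 1.9593 = 30.5383 K

30.5383 K


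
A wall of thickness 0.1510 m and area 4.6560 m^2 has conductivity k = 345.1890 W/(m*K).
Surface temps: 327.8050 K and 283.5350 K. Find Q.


dT = 44.2700 K
Q = 345.1890 * 4.6560 * 44.2700 / 0.1510 = 471196.9754 W

471196.9754 W


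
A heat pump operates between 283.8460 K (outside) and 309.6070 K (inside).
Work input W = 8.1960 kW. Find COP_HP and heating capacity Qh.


COP = 309.6070 / 25.7610 = 12.0184
Qh = 12.0184 * 8.1960 = 98.5031 kW

COP = 12.0184, Qh = 98.5031 kW


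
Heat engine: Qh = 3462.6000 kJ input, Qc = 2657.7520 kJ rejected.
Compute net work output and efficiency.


W = 3462.6000 - 2657.7520 = 804.8480 kJ
eta = 804.8480 / 3462.6000 = 0.2324 = 23.2440%

W = 804.8480 kJ, eta = 23.2440%


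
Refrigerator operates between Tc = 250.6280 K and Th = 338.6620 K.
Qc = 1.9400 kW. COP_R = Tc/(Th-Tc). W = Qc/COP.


COP = 250.6280 / 88.0340 = 2.8469
W = 1.9400 / 2.8469 = 0.6814 kW

COP = 2.8469, W = 0.6814 kW


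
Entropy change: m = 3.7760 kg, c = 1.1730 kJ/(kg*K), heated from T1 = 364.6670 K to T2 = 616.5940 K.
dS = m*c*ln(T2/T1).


T2/T1 = 1.6908
ln(T2/T1) = 0.5252
dS = 3.7760 * 1.1730 * 0.5252 = 2.3264 kJ/K

2.3264 kJ/K


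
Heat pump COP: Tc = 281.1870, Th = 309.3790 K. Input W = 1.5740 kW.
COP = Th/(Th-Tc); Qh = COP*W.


COP = 309.3790 / 28.1920 = 10.9740
Qh = 10.9740 * 1.5740 = 17.2731 kW

COP = 10.9740, Qh = 17.2731 kW


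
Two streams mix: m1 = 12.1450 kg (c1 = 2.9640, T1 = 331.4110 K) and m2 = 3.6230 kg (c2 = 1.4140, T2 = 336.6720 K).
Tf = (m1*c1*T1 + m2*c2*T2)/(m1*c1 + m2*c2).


num = 13654.8047
den = 41.1207
Tf = 332.0664 K

332.0664 K


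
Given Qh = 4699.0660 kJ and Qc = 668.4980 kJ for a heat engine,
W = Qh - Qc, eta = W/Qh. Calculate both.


W = 4699.0660 - 668.4980 = 4030.5680 kJ
eta = 4030.5680 / 4699.0660 = 0.8577 = 85.7738%

W = 4030.5680 kJ, eta = 85.7738%


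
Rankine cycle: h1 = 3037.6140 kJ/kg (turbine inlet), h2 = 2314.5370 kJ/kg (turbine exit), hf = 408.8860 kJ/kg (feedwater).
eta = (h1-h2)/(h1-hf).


W = 723.0770 kJ/kg
Q_in = 2628.7280 kJ/kg
eta = 0.2751 = 27.5067%

eta = 27.5067%


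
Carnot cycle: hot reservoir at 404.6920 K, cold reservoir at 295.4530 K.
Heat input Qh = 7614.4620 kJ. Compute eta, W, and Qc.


eta = 1 - 295.4530/404.6920 = 0.2699
W = 0.2699 * 7614.4620 = 2055.3809 kJ
Qc = 7614.4620 - 2055.3809 = 5559.0811 kJ

eta = 26.9931%, W = 2055.3809 kJ, Qc = 5559.0811 kJ


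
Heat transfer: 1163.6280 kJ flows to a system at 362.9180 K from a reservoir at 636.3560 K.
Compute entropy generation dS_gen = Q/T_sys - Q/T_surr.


dS_sys = 1163.6280/362.9180 = 3.2063 kJ/K
dS_surr = -1163.6280/636.3560 = -1.8286 kJ/K
dS_gen = 3.2063 - 1.8286 = 1.3777 kJ/K (irreversible)

dS_gen = 1.3777 kJ/K, irreversible


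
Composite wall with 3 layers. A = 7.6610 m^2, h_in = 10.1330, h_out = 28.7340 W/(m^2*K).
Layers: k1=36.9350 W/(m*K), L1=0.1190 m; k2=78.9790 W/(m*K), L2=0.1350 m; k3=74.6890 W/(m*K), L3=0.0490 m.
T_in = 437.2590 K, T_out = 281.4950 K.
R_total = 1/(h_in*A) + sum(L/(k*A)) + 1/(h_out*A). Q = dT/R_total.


R_conv_in = 1/(10.1330*7.6610) = 0.0129
R_1 = 0.1190/(36.9350*7.6610) = 0.0004
R_2 = 0.1350/(78.9790*7.6610) = 0.0002
R_3 = 0.0490/(74.6890*7.6610) = 8.5636e-05
R_conv_out = 1/(28.7340*7.6610) = 0.0045
R_total = 0.0182 K/W
Q = 155.7640 / 0.0182 = 8580.2164 W

R_total = 0.0182 K/W, Q = 8580.2164 W


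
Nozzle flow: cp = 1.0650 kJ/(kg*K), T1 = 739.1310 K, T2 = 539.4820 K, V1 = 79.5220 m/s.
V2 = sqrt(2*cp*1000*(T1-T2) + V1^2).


dT = 199.6490 K
2*cp*1000*dT = 425252.3700
V1^2 = 6323.7485
V2 = sqrt(431576.1185) = 656.9445 m/s

656.9445 m/s
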